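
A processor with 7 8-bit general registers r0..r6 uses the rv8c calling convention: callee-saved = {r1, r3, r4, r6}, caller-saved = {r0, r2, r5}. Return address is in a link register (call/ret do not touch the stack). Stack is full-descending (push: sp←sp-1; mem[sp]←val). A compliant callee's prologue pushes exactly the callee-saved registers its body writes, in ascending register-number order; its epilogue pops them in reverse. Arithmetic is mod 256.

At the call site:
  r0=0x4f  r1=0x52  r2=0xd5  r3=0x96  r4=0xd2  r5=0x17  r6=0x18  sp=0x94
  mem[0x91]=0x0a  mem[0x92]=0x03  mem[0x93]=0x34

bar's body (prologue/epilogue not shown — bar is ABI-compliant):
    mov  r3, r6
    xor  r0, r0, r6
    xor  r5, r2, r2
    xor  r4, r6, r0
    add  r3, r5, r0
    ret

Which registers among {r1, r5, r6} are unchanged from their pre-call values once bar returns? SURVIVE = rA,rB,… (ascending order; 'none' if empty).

prologue: push r3 -> mem[0x93]=0x96, sp=0x93
prologue: push r4 -> mem[0x92]=0xd2, sp=0x92
body[0] mov  r3, r6 -> r3=0x18
body[1] xor  r0, r0, r6 -> r0=0x57
body[2] xor  r5, r2, r2 -> r5=0x00
body[3] xor  r4, r6, r0 -> r4=0x4f
body[4] add  r3, r5, r0 -> r3=0x57
epilogue: pop r4=0xd2, sp=0x93
epilogue: pop r3=0x96, sp=0x94
r1: callee-saved, written=False
r5: caller-saved, written=True
r6: callee-saved, written=False

SURVIVE = r1,r6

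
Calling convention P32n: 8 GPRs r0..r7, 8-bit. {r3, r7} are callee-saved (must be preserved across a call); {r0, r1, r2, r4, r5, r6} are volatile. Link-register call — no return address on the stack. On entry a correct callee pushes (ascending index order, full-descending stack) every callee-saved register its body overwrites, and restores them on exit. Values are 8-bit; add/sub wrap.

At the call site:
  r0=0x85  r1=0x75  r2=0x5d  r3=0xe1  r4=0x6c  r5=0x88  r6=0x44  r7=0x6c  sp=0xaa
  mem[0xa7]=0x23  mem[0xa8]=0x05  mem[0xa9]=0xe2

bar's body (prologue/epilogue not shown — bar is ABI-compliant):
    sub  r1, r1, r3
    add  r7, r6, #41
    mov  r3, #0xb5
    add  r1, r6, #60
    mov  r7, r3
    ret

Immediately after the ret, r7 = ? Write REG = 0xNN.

REG = 0x6c

prologue: push r3 -> mem[0xa9]=0xe1, sp=0xa9
prologue: push r7 -> mem[0xa8]=0x6c, sp=0xa8
body[0] sub  r1, r1, r3 -> r1=0x94
body[1] add  r7, r6, #41 -> r7=0x6d
body[2] mov  r3, #0xb5 -> r3=0xb5
body[3] add  r1, r6, #60 -> r1=0x80
body[4] mov  r7, r3 -> r7=0xb5
epilogue: pop r7=0x6c, sp=0xa9
epilogue: pop r3=0xe1, sp=0xaa
r7 is callee-saved -> restored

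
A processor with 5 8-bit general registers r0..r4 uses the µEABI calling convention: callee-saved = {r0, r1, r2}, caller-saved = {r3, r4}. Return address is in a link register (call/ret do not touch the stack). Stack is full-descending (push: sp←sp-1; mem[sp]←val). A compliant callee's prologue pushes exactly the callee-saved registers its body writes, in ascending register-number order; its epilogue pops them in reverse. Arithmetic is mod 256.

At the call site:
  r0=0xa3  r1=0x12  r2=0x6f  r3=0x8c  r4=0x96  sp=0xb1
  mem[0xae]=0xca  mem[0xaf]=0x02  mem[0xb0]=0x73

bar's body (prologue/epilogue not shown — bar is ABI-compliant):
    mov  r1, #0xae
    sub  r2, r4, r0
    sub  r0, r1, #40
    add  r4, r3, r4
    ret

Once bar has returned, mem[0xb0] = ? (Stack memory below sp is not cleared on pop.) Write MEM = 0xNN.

prologue: push r0 -> mem[0xb0]=0xa3, sp=0xb0
prologue: push r1 -> mem[0xaf]=0x12, sp=0xaf
prologue: push r2 -> mem[0xae]=0x6f, sp=0xae
body[0] mov  r1, #0xae -> r1=0xae
body[1] sub  r2, r4, r0 -> r2=0xf3
body[2] sub  r0, r1, #40 -> r0=0x86
body[3] add  r4, r3, r4 -> r4=0x22
epilogue: pop r2=0x6f, sp=0xaf
epilogue: pop r1=0x12, sp=0xb0
epilogue: pop r0=0xa3, sp=0xb1
prologue pushed ['r0', 'r1', 'r2'] at ['0xb0', '0xaf', '0xae']

MEM = 0xa3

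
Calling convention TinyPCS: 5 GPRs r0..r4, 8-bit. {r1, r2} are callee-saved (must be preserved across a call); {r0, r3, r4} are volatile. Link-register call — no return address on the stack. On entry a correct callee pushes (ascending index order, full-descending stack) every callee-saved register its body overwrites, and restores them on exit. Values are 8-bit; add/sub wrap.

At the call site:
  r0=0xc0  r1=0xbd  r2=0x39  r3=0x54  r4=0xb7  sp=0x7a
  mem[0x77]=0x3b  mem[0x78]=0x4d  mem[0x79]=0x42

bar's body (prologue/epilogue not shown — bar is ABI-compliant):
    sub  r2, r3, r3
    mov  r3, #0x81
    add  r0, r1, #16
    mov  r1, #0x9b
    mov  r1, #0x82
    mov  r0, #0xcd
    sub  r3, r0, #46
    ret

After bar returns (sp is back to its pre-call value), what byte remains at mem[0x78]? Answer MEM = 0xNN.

MEM = 0x39

prologue: push r1 -> mem[0x79]=0xbd, sp=0x79
prologue: push r2 -> mem[0x78]=0x39, sp=0x78
body[0] sub  r2, r3, r3 -> r2=0x00
body[1] mov  r3, #0x81 -> r3=0x81
body[2] add  r0, r1, #16 -> r0=0xcd
body[3] mov  r1, #0x9b -> r1=0x9b
body[4] mov  r1, #0x82 -> r1=0x82
body[5] mov  r0, #0xcd -> r0=0xcd
body[6] sub  r3, r0, #46 -> r3=0x9f
epilogue: pop r2=0x39, sp=0x79
epilogue: pop r1=0xbd, sp=0x7a
prologue pushed ['r1', 'r2'] at ['0x79', '0x78']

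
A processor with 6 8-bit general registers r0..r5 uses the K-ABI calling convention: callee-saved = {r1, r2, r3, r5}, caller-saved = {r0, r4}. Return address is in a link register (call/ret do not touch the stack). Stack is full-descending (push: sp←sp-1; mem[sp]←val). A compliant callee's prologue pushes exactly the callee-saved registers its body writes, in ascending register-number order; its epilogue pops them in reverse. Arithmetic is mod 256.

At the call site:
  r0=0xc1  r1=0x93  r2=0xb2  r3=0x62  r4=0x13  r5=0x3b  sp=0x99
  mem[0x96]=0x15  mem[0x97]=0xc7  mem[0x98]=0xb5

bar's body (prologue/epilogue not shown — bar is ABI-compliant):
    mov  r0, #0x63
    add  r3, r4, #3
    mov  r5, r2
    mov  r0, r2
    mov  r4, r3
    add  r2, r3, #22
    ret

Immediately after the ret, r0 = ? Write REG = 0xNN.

REG = 0xb2

prologue: push r2 → mem[0x98]=0xb2, sp=0x98
prologue: push r3 → mem[0x97]=0x62, sp=0x97
prologue: push r5 → mem[0x96]=0x3b, sp=0x96
body[0] mov  r0, #0x63 → r0=0x63
body[1] add  r3, r4, #3 → r3=0x16
body[2] mov  r5, r2 → r5=0xb2
body[3] mov  r0, r2 → r0=0xb2
body[4] mov  r4, r3 → r4=0x16
body[5] add  r2, r3, #22 → r2=0x2c
epilogue: pop r5=0x3b, sp=0x97
epilogue: pop r3=0x62, sp=0x98
epilogue: pop r2=0xb2, sp=0x99
r0 is caller-saved → body value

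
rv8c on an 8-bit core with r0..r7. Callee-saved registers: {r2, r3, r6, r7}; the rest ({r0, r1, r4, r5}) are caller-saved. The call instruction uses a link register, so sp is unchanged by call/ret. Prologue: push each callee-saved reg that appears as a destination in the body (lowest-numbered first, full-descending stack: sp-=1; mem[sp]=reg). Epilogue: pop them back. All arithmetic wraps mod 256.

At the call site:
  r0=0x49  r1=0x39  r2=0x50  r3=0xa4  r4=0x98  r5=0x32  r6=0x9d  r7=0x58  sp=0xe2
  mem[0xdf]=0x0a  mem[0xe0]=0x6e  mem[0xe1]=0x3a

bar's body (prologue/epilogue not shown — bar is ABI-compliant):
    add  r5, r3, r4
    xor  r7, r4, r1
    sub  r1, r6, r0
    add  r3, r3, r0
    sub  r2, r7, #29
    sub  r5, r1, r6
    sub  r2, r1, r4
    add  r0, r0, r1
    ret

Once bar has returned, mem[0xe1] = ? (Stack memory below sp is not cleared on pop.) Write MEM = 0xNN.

MEM = 0x50

prologue: push r2 -> mem[0xe1]=0x50, sp=0xe1
prologue: push r3 -> mem[0xe0]=0xa4, sp=0xe0
prologue: push r7 -> mem[0xdf]=0x58, sp=0xdf
body[0] add  r5, r3, r4 -> r5=0x3c
body[1] xor  r7, r4, r1 -> r7=0xa1
body[2] sub  r1, r6, r0 -> r1=0x54
body[3] add  r3, r3, r0 -> r3=0xed
body[4] sub  r2, r7, #29 -> r2=0x84
body[5] sub  r5, r1, r6 -> r5=0xb7
body[6] sub  r2, r1, r4 -> r2=0xbc
body[7] add  r0, r0, r1 -> r0=0x9d
epilogue: pop r7=0x58, sp=0xe0
epilogue: pop r3=0xa4, sp=0xe1
epilogue: pop r2=0x50, sp=0xe2
prologue pushed ['r2', 'r3', 'r7'] at ['0xe1', '0xe0', '0xdf']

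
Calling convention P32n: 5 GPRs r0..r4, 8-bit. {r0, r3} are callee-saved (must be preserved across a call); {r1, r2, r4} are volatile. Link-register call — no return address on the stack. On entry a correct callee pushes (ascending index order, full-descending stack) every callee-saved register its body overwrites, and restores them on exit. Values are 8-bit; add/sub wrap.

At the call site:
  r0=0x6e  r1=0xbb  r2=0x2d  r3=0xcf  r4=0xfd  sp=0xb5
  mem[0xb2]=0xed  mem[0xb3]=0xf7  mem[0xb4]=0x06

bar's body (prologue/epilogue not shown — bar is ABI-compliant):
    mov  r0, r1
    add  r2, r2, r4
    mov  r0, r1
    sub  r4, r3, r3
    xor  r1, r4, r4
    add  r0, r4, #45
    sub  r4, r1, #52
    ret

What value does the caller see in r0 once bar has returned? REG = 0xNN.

prologue: push r0 -> mem[0xb4]=0x6e, sp=0xb4
body[0] mov  r0, r1 -> r0=0xbb
body[1] add  r2, r2, r4 -> r2=0x2a
body[2] mov  r0, r1 -> r0=0xbb
body[3] sub  r4, r3, r3 -> r4=0x00
body[4] xor  r1, r4, r4 -> r1=0x00
body[5] add  r0, r4, #45 -> r0=0x2d
body[6] sub  r4, r1, #52 -> r4=0xcc
epilogue: pop r0=0x6e, sp=0xb5
r0 is callee-saved -> restored

REG = 0x6e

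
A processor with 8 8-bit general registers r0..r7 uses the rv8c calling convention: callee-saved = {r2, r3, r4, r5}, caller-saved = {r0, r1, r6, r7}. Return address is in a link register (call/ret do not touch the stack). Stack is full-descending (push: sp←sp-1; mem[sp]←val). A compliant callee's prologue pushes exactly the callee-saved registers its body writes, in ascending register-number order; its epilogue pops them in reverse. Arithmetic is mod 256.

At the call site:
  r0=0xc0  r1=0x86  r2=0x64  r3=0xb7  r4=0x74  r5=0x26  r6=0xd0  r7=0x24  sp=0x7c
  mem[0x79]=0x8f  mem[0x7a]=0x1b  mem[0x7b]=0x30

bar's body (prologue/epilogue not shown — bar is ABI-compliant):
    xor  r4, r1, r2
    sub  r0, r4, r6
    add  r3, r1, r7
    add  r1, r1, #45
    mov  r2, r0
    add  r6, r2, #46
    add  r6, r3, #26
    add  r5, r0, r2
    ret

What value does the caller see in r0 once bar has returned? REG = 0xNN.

REG = 0x12

prologue: push r2 → mem[0x7b]=0x64, sp=0x7b
prologue: push r3 → mem[0x7a]=0xb7, sp=0x7a
prologue: push r4 → mem[0x79]=0x74, sp=0x79
prologue: push r5 → mem[0x78]=0x26, sp=0x78
body[0] xor  r4, r1, r2 → r4=0xe2
body[1] sub  r0, r4, r6 → r0=0x12
body[2] add  r3, r1, r7 → r3=0xaa
body[3] add  r1, r1, #45 → r1=0xb3
body[4] mov  r2, r0 → r2=0x12
body[5] add  r6, r2, #46 → r6=0x40
body[6] add  r6, r3, #26 → r6=0xc4
body[7] add  r5, r0, r2 → r5=0x24
epilogue: pop r5=0x26, sp=0x79
epilogue: pop r4=0x74, sp=0x7a
epilogue: pop r3=0xb7, sp=0x7b
epilogue: pop r2=0x64, sp=0x7c
r0 is caller-saved → body value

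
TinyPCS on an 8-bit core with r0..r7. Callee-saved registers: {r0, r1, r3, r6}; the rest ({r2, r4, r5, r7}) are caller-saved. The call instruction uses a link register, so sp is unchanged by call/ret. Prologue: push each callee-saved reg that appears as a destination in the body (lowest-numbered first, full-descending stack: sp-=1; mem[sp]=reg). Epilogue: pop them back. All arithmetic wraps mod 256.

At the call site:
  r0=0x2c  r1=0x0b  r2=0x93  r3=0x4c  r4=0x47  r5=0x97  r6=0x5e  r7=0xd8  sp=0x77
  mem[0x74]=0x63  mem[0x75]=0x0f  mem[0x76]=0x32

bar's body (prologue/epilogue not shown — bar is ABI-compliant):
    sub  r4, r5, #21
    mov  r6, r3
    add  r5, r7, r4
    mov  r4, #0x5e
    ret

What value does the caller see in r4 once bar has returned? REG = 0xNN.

REG = 0x5e

prologue: push r6 -> mem[0x76]=0x5e, sp=0x76
body[0] sub  r4, r5, #21 -> r4=0x82
body[1] mov  r6, r3 -> r6=0x4c
body[2] add  r5, r7, r4 -> r5=0x5a
body[3] mov  r4, #0x5e -> r4=0x5e
epilogue: pop r6=0x5e, sp=0x77
r4 is caller-saved -> body value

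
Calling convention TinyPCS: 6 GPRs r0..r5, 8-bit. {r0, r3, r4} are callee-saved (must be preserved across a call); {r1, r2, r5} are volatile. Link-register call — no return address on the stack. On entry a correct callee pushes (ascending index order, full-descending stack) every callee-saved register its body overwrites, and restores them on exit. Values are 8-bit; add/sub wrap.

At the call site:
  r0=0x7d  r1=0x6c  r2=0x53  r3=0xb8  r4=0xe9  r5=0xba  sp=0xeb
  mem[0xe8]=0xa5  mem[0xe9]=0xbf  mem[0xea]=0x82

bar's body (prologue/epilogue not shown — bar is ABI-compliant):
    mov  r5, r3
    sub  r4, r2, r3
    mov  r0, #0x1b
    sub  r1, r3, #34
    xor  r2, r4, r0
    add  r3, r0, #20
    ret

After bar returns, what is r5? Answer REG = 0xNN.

REG = 0xb8

prologue: push r0 → mem[0xea]=0x7d, sp=0xea
prologue: push r3 → mem[0xe9]=0xb8, sp=0xe9
prologue: push r4 → mem[0xe8]=0xe9, sp=0xe8
body[0] mov  r5, r3 → r5=0xb8
body[1] sub  r4, r2, r3 → r4=0x9b
body[2] mov  r0, #0x1b → r0=0x1b
body[3] sub  r1, r3, #34 → r1=0x96
body[4] xor  r2, r4, r0 → r2=0x80
body[5] add  r3, r0, #20 → r3=0x2f
epilogue: pop r4=0xe9, sp=0xe9
epilogue: pop r3=0xb8, sp=0xea
epilogue: pop r0=0x7d, sp=0xeb
r5 is caller-saved → body value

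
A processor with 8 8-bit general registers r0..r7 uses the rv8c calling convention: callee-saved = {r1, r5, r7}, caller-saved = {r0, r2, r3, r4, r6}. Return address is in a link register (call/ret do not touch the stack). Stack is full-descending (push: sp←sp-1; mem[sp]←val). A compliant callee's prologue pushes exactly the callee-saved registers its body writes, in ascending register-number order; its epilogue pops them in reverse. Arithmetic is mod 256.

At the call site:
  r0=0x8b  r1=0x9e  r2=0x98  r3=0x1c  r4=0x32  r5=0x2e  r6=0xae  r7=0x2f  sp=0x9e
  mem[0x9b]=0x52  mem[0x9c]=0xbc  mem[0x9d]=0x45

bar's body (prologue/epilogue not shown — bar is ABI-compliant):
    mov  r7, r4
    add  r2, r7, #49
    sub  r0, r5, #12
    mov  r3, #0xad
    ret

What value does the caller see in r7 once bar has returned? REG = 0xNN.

REG = 0x2f

prologue: push r7 -> mem[0x9d]=0x2f, sp=0x9d
body[0] mov  r7, r4 -> r7=0x32
body[1] add  r2, r7, #49 -> r2=0x63
body[2] sub  r0, r5, #12 -> r0=0x22
body[3] mov  r3, #0xad -> r3=0xad
epilogue: pop r7=0x2f, sp=0x9e
r7 is callee-saved -> restored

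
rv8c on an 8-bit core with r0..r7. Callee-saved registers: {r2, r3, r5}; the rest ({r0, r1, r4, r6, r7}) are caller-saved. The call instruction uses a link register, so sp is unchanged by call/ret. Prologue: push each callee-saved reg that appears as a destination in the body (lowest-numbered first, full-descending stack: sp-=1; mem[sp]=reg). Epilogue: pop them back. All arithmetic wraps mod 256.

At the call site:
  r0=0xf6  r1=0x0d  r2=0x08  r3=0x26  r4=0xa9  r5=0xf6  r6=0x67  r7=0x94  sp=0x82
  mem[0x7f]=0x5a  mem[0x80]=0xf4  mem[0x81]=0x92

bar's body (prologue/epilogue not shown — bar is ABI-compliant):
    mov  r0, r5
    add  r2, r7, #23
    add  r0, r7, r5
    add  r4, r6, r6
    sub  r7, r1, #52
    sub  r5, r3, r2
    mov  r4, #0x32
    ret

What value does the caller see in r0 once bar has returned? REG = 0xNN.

REG = 0x8a

prologue: push r2 → mem[0x81]=0x08, sp=0x81
prologue: push r5 → mem[0x80]=0xf6, sp=0x80
body[0] mov  r0, r5 → r0=0xf6
body[1] add  r2, r7, #23 → r2=0xab
body[2] add  r0, r7, r5 → r0=0x8a
body[3] add  r4, r6, r6 → r4=0xce
body[4] sub  r7, r1, #52 → r7=0xd9
body[5] sub  r5, r3, r2 → r5=0x7b
body[6] mov  r4, #0x32 → r4=0x32
epilogue: pop r5=0xf6, sp=0x81
epilogue: pop r2=0x08, sp=0x82
r0 is caller-saved → body value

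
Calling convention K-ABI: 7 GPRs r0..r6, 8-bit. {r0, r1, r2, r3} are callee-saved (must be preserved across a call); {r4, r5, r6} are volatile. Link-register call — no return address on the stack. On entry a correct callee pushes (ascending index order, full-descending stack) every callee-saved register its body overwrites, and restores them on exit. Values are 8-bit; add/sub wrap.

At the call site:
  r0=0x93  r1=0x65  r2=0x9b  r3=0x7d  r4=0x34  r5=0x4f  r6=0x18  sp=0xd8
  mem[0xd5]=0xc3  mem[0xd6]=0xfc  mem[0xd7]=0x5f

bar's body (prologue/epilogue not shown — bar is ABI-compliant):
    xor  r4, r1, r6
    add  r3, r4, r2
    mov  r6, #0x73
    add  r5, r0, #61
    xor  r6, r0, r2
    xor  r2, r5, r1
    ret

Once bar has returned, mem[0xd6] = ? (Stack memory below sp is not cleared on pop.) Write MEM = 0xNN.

MEM = 0x7d

prologue: push r2 -> mem[0xd7]=0x9b, sp=0xd7
prologue: push r3 -> mem[0xd6]=0x7d, sp=0xd6
body[0] xor  r4, r1, r6 -> r4=0x7d
body[1] add  r3, r4, r2 -> r3=0x18
body[2] mov  r6, #0x73 -> r6=0x73
body[3] add  r5, r0, #61 -> r5=0xd0
body[4] xor  r6, r0, r2 -> r6=0x08
body[5] xor  r2, r5, r1 -> r2=0xb5
epilogue: pop r3=0x7d, sp=0xd7
epilogue: pop r2=0x9b, sp=0xd8
prologue pushed ['r2', 'r3'] at ['0xd7', '0xd6']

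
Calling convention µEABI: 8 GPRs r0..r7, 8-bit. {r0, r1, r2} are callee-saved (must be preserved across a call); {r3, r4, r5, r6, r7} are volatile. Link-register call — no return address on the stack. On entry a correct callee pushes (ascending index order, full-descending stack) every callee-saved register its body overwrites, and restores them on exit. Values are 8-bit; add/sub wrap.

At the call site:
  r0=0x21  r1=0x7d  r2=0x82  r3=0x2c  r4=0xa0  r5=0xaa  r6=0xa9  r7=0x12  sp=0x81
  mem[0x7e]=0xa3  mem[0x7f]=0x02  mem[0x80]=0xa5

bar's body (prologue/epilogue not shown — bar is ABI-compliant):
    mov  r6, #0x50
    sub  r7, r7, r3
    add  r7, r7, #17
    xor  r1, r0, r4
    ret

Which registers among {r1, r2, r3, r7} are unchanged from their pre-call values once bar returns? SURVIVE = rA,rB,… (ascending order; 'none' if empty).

prologue: push r1 -> mem[0x80]=0x7d, sp=0x80
body[0] mov  r6, #0x50 -> r6=0x50
body[1] sub  r7, r7, r3 -> r7=0xe6
body[2] add  r7, r7, #17 -> r7=0xf7
body[3] xor  r1, r0, r4 -> r1=0x81
epilogue: pop r1=0x7d, sp=0x81
r1: callee-saved, written=True
r2: callee-saved, written=False
r3: caller-saved, written=False
r7: caller-saved, written=True

SURVIVE = r1,r2,r3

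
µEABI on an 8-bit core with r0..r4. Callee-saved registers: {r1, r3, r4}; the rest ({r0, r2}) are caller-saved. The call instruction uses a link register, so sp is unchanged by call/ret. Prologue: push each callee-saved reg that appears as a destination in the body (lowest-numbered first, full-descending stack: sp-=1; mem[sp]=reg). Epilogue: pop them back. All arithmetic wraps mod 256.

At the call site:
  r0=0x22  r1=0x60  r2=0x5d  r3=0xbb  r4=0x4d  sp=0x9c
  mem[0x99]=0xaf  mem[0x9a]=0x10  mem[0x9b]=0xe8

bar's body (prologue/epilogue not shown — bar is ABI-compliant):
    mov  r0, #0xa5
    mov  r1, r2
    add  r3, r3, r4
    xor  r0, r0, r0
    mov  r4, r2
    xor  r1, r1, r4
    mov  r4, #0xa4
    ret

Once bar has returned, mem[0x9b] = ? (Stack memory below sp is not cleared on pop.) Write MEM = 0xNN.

MEM = 0x60

prologue: push r1 -> mem[0x9b]=0x60, sp=0x9b
prologue: push r3 -> mem[0x9a]=0xbb, sp=0x9a
prologue: push r4 -> mem[0x99]=0x4d, sp=0x99
body[0] mov  r0, #0xa5 -> r0=0xa5
body[1] mov  r1, r2 -> r1=0x5d
body[2] add  r3, r3, r4 -> r3=0x08
body[3] xor  r0, r0, r0 -> r0=0x00
body[4] mov  r4, r2 -> r4=0x5d
body[5] xor  r1, r1, r4 -> r1=0x00
body[6] mov  r4, #0xa4 -> r4=0xa4
epilogue: pop r4=0x4d, sp=0x9a
epilogue: pop r3=0xbb, sp=0x9b
epilogue: pop r1=0x60, sp=0x9c
prologue pushed ['r1', 'r3', 'r4'] at ['0x9b', '0x9a', '0x99']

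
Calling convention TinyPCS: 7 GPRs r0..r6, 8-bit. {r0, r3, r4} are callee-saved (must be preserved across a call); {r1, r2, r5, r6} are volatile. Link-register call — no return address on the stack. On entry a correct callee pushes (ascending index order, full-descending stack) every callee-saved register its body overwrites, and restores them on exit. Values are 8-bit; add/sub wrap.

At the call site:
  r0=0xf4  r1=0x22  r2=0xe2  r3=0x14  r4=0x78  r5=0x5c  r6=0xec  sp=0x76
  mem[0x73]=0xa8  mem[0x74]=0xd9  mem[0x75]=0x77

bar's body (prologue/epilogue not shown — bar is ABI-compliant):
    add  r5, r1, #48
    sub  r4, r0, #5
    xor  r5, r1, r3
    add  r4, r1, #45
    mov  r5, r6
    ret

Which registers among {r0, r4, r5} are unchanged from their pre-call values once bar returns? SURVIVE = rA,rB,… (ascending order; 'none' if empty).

SURVIVE = r0,r4

prologue: push r4 -> mem[0x75]=0x78, sp=0x75
body[0] add  r5, r1, #48 -> r5=0x52
body[1] sub  r4, r0, #5 -> r4=0xef
body[2] xor  r5, r1, r3 -> r5=0x36
body[3] add  r4, r1, #45 -> r4=0x4f
body[4] mov  r5, r6 -> r5=0xec
epilogue: pop r4=0x78, sp=0x76
r0: callee-saved, written=False
r4: callee-saved, written=True
r5: caller-saved, written=True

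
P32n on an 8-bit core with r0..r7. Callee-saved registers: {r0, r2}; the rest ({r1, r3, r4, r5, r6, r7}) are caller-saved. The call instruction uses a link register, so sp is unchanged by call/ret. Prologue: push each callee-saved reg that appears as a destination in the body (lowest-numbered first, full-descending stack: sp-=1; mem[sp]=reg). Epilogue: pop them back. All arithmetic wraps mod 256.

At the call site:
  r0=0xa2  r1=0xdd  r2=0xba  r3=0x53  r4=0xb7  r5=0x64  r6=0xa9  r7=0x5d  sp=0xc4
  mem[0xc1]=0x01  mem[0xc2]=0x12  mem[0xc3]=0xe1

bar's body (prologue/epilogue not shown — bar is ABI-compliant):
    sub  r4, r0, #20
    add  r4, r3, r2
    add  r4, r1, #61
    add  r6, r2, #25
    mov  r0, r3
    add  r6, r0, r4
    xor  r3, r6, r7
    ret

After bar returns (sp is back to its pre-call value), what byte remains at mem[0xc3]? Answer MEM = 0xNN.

prologue: push r0 → mem[0xc3]=0xa2, sp=0xc3
body[0] sub  r4, r0, #20 → r4=0x8e
body[1] add  r4, r3, r2 → r4=0x0d
body[2] add  r4, r1, #61 → r4=0x1a
body[3] add  r6, r2, #25 → r6=0xd3
body[4] mov  r0, r3 → r0=0x53
body[5] add  r6, r0, r4 → r6=0x6d
body[6] xor  r3, r6, r7 → r3=0x30
epilogue: pop r0=0xa2, sp=0xc4
prologue pushed ['r0'] at ['0xc3']

MEM = 0xa2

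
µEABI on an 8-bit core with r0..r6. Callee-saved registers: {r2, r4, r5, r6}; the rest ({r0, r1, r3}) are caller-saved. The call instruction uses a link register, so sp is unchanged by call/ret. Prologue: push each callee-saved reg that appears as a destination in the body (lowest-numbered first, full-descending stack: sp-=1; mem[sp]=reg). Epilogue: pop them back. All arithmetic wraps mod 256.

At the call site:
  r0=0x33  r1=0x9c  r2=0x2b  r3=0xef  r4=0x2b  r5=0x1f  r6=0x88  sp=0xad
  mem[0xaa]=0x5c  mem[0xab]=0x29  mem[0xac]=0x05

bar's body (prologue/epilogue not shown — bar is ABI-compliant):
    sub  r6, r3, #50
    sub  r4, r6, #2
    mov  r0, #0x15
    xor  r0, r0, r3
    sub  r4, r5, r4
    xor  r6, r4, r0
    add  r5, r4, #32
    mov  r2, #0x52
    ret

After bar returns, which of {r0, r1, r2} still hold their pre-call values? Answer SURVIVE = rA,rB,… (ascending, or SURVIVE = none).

prologue: push r2 → mem[0xac]=0x2b, sp=0xac
prologue: push r4 → mem[0xab]=0x2b, sp=0xab
prologue: push r5 → mem[0xaa]=0x1f, sp=0xaa
prologue: push r6 → mem[0xa9]=0x88, sp=0xa9
body[0] sub  r6, r3, #50 → r6=0xbd
body[1] sub  r4, r6, #2 → r4=0xbb
body[2] mov  r0, #0x15 → r0=0x15
body[3] xor  r0, r0, r3 → r0=0xfa
body[4] sub  r4, r5, r4 → r4=0x64
body[5] xor  r6, r4, r0 → r6=0x9e
body[6] add  r5, r4, #32 → r5=0x84
body[7] mov  r2, #0x52 → r2=0x52
epilogue: pop r6=0x88, sp=0xaa
epilogue: pop r5=0x1f, sp=0xab
epilogue: pop r4=0x2b, sp=0xac
epilogue: pop r2=0x2b, sp=0xad
r0: caller-saved, written=True
r1: caller-saved, written=False
r2: callee-saved, written=True

SURVIVE = r1,r2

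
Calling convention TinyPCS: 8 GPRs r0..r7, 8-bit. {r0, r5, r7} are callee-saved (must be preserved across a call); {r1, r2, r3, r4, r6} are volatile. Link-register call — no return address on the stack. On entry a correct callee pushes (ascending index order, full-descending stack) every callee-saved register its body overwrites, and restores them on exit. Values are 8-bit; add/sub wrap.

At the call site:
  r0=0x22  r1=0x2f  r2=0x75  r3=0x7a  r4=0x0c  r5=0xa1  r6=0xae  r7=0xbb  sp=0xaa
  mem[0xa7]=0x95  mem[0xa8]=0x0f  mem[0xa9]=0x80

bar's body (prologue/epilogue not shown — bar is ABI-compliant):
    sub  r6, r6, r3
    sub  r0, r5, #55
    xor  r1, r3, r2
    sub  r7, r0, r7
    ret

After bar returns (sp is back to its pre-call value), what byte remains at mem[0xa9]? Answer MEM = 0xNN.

MEM = 0x22

prologue: push r0 → mem[0xa9]=0x22, sp=0xa9
prologue: push r7 → mem[0xa8]=0xbb, sp=0xa8
body[0] sub  r6, r6, r3 → r6=0x34
body[1] sub  r0, r5, #55 → r0=0x6a
body[2] xor  r1, r3, r2 → r1=0x0f
body[3] sub  r7, r0, r7 → r7=0xaf
epilogue: pop r7=0xbb, sp=0xa9
epilogue: pop r0=0x22, sp=0xaa
prologue pushed ['r0', 'r7'] at ['0xa9', '0xa8']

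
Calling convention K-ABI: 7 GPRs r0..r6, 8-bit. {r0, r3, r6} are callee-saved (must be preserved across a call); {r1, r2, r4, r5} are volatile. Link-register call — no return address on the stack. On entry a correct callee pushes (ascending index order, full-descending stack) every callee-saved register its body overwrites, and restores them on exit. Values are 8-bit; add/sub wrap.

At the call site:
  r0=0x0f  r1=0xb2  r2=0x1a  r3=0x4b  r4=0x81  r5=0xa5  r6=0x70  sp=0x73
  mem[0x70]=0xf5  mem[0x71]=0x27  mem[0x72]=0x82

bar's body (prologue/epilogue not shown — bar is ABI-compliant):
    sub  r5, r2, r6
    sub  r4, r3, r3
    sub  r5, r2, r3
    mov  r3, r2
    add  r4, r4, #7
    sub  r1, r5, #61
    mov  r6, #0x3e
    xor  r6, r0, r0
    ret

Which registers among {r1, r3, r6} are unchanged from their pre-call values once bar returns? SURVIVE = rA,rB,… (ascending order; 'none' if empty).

SURVIVE = r3,r6

prologue: push r3 → mem[0x72]=0x4b, sp=0x72
prologue: push r6 → mem[0x71]=0x70, sp=0x71
body[0] sub  r5, r2, r6 → r5=0xaa
body[1] sub  r4, r3, r3 → r4=0x00
body[2] sub  r5, r2, r3 → r5=0xcf
body[3] mov  r3, r2 → r3=0x1a
body[4] add  r4, r4, #7 → r4=0x07
body[5] sub  r1, r5, #61 → r1=0x92
body[6] mov  r6, #0x3e → r6=0x3e
body[7] xor  r6, r0, r0 → r6=0x00
epilogue: pop r6=0x70, sp=0x72
epilogue: pop r3=0x4b, sp=0x73
r1: caller-saved, written=True
r3: callee-saved, written=True
r6: callee-saved, written=True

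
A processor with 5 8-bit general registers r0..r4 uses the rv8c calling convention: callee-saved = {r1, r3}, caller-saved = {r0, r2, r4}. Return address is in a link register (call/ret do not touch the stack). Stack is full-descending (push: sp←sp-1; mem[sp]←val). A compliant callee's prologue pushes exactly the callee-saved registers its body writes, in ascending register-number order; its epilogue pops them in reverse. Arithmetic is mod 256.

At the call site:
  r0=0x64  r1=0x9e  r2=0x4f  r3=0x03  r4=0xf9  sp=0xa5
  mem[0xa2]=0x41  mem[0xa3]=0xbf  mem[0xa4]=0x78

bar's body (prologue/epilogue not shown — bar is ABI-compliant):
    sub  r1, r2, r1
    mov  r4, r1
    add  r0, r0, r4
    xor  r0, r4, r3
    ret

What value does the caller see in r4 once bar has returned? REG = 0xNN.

prologue: push r1 → mem[0xa4]=0x9e, sp=0xa4
body[0] sub  r1, r2, r1 → r1=0xb1
body[1] mov  r4, r1 → r4=0xb1
body[2] add  r0, r0, r4 → r0=0x15
body[3] xor  r0, r4, r3 → r0=0xb2
epilogue: pop r1=0x9e, sp=0xa5
r4 is caller-saved → body value

REG = 0xb1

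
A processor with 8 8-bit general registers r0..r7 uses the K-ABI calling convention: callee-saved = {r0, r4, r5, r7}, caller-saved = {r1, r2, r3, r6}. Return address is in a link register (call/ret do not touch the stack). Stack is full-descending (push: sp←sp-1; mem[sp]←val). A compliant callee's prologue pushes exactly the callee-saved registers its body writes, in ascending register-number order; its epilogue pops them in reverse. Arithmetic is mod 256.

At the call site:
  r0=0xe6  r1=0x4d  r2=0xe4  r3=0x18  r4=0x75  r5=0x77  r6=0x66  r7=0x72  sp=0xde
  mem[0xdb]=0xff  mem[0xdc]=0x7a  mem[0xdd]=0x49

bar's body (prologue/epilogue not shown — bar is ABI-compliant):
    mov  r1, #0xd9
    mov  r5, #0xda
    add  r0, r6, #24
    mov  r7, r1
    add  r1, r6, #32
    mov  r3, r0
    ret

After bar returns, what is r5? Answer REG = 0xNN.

prologue: push r0 → mem[0xdd]=0xe6, sp=0xdd
prologue: push r5 → mem[0xdc]=0x77, sp=0xdc
prologue: push r7 → mem[0xdb]=0x72, sp=0xdb
body[0] mov  r1, #0xd9 → r1=0xd9
body[1] mov  r5, #0xda → r5=0xda
body[2] add  r0, r6, #24 → r0=0x7e
body[3] mov  r7, r1 → r7=0xd9
body[4] add  r1, r6, #32 → r1=0x86
body[5] mov  r3, r0 → r3=0x7e
epilogue: pop r7=0x72, sp=0xdc
epilogue: pop r5=0x77, sp=0xdd
epilogue: pop r0=0xe6, sp=0xde
r5 is callee-saved → restored

REG = 0x77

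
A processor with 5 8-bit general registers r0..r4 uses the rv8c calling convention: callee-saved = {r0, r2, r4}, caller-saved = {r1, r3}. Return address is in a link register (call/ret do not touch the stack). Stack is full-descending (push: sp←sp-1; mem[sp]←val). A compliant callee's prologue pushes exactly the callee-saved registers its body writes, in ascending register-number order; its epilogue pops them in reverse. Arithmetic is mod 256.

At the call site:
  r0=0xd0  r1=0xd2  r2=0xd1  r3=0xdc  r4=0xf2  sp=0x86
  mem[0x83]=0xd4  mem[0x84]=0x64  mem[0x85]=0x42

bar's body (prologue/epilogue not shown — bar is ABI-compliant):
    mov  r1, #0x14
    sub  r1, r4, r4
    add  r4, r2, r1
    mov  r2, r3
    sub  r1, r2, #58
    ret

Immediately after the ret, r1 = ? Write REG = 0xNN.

REG = 0xa2

prologue: push r2 -> mem[0x85]=0xd1, sp=0x85
prologue: push r4 -> mem[0x84]=0xf2, sp=0x84
body[0] mov  r1, #0x14 -> r1=0x14
body[1] sub  r1, r4, r4 -> r1=0x00
body[2] add  r4, r2, r1 -> r4=0xd1
body[3] mov  r2, r3 -> r2=0xdc
body[4] sub  r1, r2, #58 -> r1=0xa2
epilogue: pop r4=0xf2, sp=0x85
epilogue: pop r2=0xd1, sp=0x86
r1 is caller-saved -> body value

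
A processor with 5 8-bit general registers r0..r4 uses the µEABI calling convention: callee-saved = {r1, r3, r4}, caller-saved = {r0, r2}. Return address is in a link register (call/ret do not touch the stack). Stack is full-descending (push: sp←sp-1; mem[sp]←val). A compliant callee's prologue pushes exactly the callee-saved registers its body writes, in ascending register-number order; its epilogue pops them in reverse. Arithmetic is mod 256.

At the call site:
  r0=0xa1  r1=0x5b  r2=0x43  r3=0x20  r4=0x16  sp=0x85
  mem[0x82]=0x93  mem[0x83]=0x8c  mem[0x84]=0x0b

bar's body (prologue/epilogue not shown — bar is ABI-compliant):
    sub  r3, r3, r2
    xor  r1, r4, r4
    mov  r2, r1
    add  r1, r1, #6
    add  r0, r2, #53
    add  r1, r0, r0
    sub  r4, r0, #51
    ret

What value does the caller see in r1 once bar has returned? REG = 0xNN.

REG = 0x5b

prologue: push r1 → mem[0x84]=0x5b, sp=0x84
prologue: push r3 → mem[0x83]=0x20, sp=0x83
prologue: push r4 → mem[0x82]=0x16, sp=0x82
body[0] sub  r3, r3, r2 → r3=0xdd
body[1] xor  r1, r4, r4 → r1=0x00
body[2] mov  r2, r1 → r2=0x00
body[3] add  r1, r1, #6 → r1=0x06
body[4] add  r0, r2, #53 → r0=0x35
body[5] add  r1, r0, r0 → r1=0x6a
body[6] sub  r4, r0, #51 → r4=0x02
epilogue: pop r4=0x16, sp=0x83
epilogue: pop r3=0x20, sp=0x84
epilogue: pop r1=0x5b, sp=0x85
r1 is callee-saved → restored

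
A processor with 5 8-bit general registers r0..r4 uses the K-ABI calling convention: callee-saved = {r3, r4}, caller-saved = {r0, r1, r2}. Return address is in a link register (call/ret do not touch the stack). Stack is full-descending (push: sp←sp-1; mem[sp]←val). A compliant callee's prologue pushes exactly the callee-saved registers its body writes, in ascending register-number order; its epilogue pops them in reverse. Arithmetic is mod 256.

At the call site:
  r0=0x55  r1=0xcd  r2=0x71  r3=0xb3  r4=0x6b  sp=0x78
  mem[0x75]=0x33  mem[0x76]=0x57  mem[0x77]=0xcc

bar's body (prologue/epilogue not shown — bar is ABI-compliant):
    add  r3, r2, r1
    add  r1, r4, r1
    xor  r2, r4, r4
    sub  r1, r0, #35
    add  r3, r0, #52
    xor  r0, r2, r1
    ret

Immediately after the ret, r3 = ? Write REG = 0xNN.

REG = 0xb3

prologue: push r3 -> mem[0x77]=0xb3, sp=0x77
body[0] add  r3, r2, r1 -> r3=0x3e
body[1] add  r1, r4, r1 -> r1=0x38
body[2] xor  r2, r4, r4 -> r2=0x00
body[3] sub  r1, r0, #35 -> r1=0x32
body[4] add  r3, r0, #52 -> r3=0x89
body[5] xor  r0, r2, r1 -> r0=0x32
epilogue: pop r3=0xb3, sp=0x78
r3 is callee-saved -> restored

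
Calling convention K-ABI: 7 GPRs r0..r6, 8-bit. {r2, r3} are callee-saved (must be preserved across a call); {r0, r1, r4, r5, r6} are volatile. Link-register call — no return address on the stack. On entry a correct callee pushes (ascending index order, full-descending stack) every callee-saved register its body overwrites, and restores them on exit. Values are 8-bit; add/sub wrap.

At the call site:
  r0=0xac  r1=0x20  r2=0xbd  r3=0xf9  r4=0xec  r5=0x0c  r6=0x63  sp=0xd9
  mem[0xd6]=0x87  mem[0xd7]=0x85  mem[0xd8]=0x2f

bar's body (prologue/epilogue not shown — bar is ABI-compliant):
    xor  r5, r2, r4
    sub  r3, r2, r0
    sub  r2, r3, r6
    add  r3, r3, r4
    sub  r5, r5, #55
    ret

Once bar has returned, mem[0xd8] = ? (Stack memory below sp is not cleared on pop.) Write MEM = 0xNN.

MEM = 0xbd

prologue: push r2 → mem[0xd8]=0xbd, sp=0xd8
prologue: push r3 → mem[0xd7]=0xf9, sp=0xd7
body[0] xor  r5, r2, r4 → r5=0x51
body[1] sub  r3, r2, r0 → r3=0x11
body[2] sub  r2, r3, r6 → r2=0xae
body[3] add  r3, r3, r4 → r3=0xfd
body[4] sub  r5, r5, #55 → r5=0x1a
epilogue: pop r3=0xf9, sp=0xd8
epilogue: pop r2=0xbd, sp=0xd9
prologue pushed ['r2', 'r3'] at ['0xd8', '0xd7']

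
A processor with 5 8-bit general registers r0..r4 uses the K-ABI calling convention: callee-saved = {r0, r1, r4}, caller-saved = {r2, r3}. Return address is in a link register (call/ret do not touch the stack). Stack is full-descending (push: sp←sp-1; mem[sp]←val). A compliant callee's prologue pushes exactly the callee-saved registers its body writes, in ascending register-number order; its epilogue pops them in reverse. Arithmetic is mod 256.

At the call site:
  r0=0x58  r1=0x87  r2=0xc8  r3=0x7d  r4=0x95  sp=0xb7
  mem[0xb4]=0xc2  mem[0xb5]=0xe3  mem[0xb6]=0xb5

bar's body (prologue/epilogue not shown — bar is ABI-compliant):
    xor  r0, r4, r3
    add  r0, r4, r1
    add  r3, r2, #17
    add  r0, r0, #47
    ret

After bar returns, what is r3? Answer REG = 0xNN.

prologue: push r0 -> mem[0xb6]=0x58, sp=0xb6
body[0] xor  r0, r4, r3 -> r0=0xe8
body[1] add  r0, r4, r1 -> r0=0x1c
body[2] add  r3, r2, #17 -> r3=0xd9
body[3] add  r0, r0, #47 -> r0=0x4b
epilogue: pop r0=0x58, sp=0xb7
r3 is caller-saved -> body value

REG = 0xd9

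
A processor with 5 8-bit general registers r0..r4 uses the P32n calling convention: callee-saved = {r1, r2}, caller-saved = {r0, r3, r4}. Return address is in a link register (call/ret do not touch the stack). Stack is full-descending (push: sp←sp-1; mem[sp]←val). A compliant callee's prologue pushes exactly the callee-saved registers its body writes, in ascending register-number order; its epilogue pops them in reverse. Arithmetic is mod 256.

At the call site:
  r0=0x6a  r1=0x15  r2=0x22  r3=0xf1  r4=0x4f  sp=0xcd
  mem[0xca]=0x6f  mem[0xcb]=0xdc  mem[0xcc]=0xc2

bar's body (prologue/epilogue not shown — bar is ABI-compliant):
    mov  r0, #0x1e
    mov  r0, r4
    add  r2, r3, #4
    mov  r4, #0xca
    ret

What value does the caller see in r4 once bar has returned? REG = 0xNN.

REG = 0xca

prologue: push r2 -> mem[0xcc]=0x22, sp=0xcc
body[0] mov  r0, #0x1e -> r0=0x1e
body[1] mov  r0, r4 -> r0=0x4f
body[2] add  r2, r3, #4 -> r2=0xf5
body[3] mov  r4, #0xca -> r4=0xca
epilogue: pop r2=0x22, sp=0xcd
r4 is caller-saved -> body value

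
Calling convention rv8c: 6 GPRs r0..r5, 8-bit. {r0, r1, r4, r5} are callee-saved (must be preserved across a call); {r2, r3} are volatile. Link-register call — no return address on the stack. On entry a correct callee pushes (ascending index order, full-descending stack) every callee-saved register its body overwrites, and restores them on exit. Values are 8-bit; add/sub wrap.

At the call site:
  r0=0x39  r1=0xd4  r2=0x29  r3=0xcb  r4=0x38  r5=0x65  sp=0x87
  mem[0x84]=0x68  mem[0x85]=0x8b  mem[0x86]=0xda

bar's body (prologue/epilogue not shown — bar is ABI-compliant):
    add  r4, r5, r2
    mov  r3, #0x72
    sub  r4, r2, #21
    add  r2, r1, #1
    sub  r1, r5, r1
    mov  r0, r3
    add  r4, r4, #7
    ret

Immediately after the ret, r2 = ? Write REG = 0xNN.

REG = 0xd5

prologue: push r0 → mem[0x86]=0x39, sp=0x86
prologue: push r1 → mem[0x85]=0xd4, sp=0x85
prologue: push r4 → mem[0x84]=0x38, sp=0x84
body[0] add  r4, r5, r2 → r4=0x8e
body[1] mov  r3, #0x72 → r3=0x72
body[2] sub  r4, r2, #21 → r4=0x14
body[3] add  r2, r1, #1 → r2=0xd5
body[4] sub  r1, r5, r1 → r1=0x91
body[5] mov  r0, r3 → r0=0x72
body[6] add  r4, r4, #7 → r4=0x1b
epilogue: pop r4=0x38, sp=0x85
epilogue: pop r1=0xd4, sp=0x86
epilogue: pop r0=0x39, sp=0x87
r2 is caller-saved → body value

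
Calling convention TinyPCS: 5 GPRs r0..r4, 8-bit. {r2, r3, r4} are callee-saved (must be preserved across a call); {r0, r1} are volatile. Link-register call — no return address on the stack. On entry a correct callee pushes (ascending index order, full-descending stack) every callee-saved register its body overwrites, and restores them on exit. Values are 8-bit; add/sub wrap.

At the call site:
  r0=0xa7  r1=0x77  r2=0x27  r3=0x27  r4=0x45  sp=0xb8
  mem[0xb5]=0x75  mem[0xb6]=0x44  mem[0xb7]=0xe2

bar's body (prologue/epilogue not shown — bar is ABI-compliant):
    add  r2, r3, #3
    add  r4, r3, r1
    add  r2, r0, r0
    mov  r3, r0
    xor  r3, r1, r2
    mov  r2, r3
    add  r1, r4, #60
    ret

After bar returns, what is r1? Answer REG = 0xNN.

prologue: push r2 -> mem[0xb7]=0x27, sp=0xb7
prologue: push r3 -> mem[0xb6]=0x27, sp=0xb6
prologue: push r4 -> mem[0xb5]=0x45, sp=0xb5
body[0] add  r2, r3, #3 -> r2=0x2a
body[1] add  r4, r3, r1 -> r4=0x9e
body[2] add  r2, r0, r0 -> r2=0x4e
body[3] mov  r3, r0 -> r3=0xa7
body[4] xor  r3, r1, r2 -> r3=0x39
body[5] mov  r2, r3 -> r2=0x39
body[6] add  r1, r4, #60 -> r1=0xda
epilogue: pop r4=0x45, sp=0xb6
epilogue: pop r3=0x27, sp=0xb7
epilogue: pop r2=0x27, sp=0xb8
r1 is caller-saved -> body value

REG = 0xda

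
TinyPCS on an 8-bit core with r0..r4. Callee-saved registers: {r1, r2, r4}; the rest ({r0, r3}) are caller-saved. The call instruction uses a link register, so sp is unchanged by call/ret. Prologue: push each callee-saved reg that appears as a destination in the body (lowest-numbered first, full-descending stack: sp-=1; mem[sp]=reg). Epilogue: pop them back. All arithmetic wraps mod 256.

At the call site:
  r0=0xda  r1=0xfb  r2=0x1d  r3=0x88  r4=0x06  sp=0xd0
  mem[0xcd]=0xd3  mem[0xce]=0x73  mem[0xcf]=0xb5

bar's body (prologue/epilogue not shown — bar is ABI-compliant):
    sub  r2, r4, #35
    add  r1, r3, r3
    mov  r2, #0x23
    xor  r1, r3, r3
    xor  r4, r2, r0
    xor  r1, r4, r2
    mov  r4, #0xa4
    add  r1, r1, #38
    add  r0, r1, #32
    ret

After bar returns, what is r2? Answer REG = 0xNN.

REG = 0x1d

prologue: push r1 -> mem[0xcf]=0xfb, sp=0xcf
prologue: push r2 -> mem[0xce]=0x1d, sp=0xce
prologue: push r4 -> mem[0xcd]=0x06, sp=0xcd
body[0] sub  r2, r4, #35 -> r2=0xe3
body[1] add  r1, r3, r3 -> r1=0x10
body[2] mov  r2, #0x23 -> r2=0x23
body[3] xor  r1, r3, r3 -> r1=0x00
body[4] xor  r4, r2, r0 -> r4=0xf9
body[5] xor  r1, r4, r2 -> r1=0xda
body[6] mov  r4, #0xa4 -> r4=0xa4
body[7] add  r1, r1, #38 -> r1=0x00
body[8] add  r0, r1, #32 -> r0=0x20
epilogue: pop r4=0x06, sp=0xce
epilogue: pop r2=0x1d, sp=0xcf
epilogue: pop r1=0xfb, sp=0xd0
r2 is callee-saved -> restored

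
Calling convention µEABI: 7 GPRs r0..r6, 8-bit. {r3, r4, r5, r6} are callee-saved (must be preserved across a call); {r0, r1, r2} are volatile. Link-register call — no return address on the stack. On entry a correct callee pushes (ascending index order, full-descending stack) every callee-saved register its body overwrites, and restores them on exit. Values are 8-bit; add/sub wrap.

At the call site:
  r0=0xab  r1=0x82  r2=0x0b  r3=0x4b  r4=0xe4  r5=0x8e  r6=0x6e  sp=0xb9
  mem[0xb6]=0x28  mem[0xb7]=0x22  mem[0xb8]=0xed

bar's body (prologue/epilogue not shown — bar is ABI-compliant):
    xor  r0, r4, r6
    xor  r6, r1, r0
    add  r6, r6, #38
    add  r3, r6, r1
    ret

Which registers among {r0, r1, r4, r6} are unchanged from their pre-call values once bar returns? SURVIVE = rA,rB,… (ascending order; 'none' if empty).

SURVIVE = r1,r4,r6

prologue: push r3 -> mem[0xb8]=0x4b, sp=0xb8
prologue: push r6 -> mem[0xb7]=0x6e, sp=0xb7
body[0] xor  r0, r4, r6 -> r0=0x8a
body[1] xor  r6, r1, r0 -> r6=0x08
body[2] add  r6, r6, #38 -> r6=0x2e
body[3] add  r3, r6, r1 -> r3=0xb0
epilogue: pop r6=0x6e, sp=0xb8
epilogue: pop r3=0x4b, sp=0xb9
r0: caller-saved, written=True
r1: caller-saved, written=False
r4: callee-saved, written=False
r6: callee-saved, written=True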